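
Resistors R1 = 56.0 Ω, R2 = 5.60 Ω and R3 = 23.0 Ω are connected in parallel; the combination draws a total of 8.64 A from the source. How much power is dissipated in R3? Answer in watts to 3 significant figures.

We need the common branch voltage; get it from I_total × R_eq, then P = V²/R for the branch.
1/R_eq = 1/56.0 + 1/5.60 + 1/23.0 ⇒ R_eq = 4.168 Ω
V = I_total × R_eq = 8.640 × 4.168 = 36.01 V
P_R3 = V² / R3 = (36.01)² / 23.0 = 56.39 W

56.4 W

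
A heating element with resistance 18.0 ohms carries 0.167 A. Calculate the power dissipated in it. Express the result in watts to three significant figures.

0.502 W

With I and R stated, P = I²R applies in one step.
P = (0.1670 A)² × 18.0 Ω = 0.5020 W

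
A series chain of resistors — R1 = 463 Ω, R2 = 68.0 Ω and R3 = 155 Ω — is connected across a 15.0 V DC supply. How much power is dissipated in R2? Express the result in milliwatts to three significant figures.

Series elements share the same current, so find I first, then use P = I²R.
R_total = 463 + 68.0 + 155 = 686.0 Ω
I = V / R_total = 15.0 / 686.0 = 0.02187 A
P_R2 = I² × R2 = (0.02187)² × 68.0 = 0.03251 W

32.5 mW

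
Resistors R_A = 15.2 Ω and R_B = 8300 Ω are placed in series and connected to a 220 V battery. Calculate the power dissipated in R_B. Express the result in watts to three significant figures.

Every series element carries the same I. Get I from the total resistance, then P = I² × R_B.
R_total = 15.2 + 8300 = 8315 Ω
I = V / R_total = 220 / 8315 = 0.02646 A
P_R_B = I² × R_B = (0.02646)² × 8300 = 5.810 W

5.81 W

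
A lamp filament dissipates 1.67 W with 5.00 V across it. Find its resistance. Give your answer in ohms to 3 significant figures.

Inverting the appropriate power form: R = V² / P.
R = (5.00)² / 1.67 = 14.97 Ω

15.0 Ω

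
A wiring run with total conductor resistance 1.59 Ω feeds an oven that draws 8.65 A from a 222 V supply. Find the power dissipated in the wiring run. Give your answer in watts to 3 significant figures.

Line loss is just I²R for the cable — we know both I and R_line directly.
The wiring run carries the full 8.65 A.
P_line = I² R_line = (8.650)² × 1.59 = 119.0 W

119 W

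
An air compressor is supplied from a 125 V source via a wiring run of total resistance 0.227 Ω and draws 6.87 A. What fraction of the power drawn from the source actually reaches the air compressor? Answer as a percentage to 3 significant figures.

98.8 %

The wiring run carries the full 6.87 A.
P_line = I² R_line = (6.870)² × 0.227 = 10.71 W
P_source = V I = 125 × 6.870 = 858.8 W; P_load = 848.0 W
η = P_load / P_source = 848.0 / 858.8 = 0.9875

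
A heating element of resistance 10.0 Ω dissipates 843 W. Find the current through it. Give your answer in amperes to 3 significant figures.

9.18 A

Rearranging the power relation for the two known quantities gives I = √(P / R).
I = √(843 / 10.0) = 9.182 A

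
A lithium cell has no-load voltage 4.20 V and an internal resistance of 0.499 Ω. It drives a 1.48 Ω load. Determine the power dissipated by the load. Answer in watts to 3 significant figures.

Load and internal resistance form a series loop — compute the loop current, then the load power via I²R.
I = ε / (r + R) = 4.20 / (0.499 + 1.48) = 2.122 A
P_load = I² R = (2.122)² × 1.48 = 6.666 W

6.67 W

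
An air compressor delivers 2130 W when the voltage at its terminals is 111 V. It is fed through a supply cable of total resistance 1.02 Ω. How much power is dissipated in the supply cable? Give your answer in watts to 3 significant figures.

376 W

Line loss is just I²R for the cable — we know both I and R_line directly.
I = P / V = 2130 / 111 = 19.19 A through the supply cable.
P_line = I² R_line = (19.19)² × 1.02 = 375.6 W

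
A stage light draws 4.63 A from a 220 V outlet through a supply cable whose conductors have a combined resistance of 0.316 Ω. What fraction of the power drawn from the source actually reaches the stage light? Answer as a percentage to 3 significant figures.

99.3 %

The supply cable carries the full 4.63 A.
P_line = I² R_line = (4.630)² × 0.316 = 6.774 W
P_source = V I = 220 × 4.630 = 1019 W; P_load = 1012 W
η = P_load / P_source = 1012 / 1019 = 0.9933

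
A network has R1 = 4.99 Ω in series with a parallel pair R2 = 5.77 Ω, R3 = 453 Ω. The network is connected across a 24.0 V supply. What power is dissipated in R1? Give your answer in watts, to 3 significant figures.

25.2 W

First combine the parallel branches into one equivalent R_p, then R1 + R_p is a series pair.
R_p = (5.77×453)/(5.77+453) = 5.697 Ω
R_total = 4.99 + 5.697 = 10.69 Ω
I = V / R_total = 24.0 / 10.69 = 2.246 A
R1 is in the main series path, so its power is I²R1.
P_R1 = (2.246)² × 4.99 = 25.16 W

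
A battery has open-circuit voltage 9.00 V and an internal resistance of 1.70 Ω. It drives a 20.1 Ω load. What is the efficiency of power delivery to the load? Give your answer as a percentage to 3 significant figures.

92.2 %

Efficiency is P_load / P_total. With a series r and R sharing the same I, P = I²R for each, so η = R/(R+r).
η = R / (R + r) = 20.1 / (20.1 + 1.70) = 0.9220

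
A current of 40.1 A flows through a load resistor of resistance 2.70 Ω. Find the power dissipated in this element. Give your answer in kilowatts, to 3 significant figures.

4.34 kW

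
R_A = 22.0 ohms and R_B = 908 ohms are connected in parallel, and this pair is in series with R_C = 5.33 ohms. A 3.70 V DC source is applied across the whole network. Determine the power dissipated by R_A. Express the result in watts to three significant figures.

0.399 W

Reduce the parallel combination to a single R_p; the circuit then becomes R_p in series with the remaining resistor.
R_p = (22.0×908)/(22.0+908) = 21.48 Ω
R_total = R_p + 5.33 = 21.48 + 5.33 = 26.81 Ω
I = V / R_total = 3.70 / 26.81 = 0.1380 A
Voltage across the parallel pair: V_p = I × R_p = 0.1380 × 21.48 = 2.964 V
R_A has V_p across it, so P = V_p²/R_A.
P_R_A = (2.964)² / 22.0 = 0.3994 W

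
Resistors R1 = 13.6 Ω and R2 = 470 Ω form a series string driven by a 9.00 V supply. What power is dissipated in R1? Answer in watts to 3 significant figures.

0.00471 W

In a series string the same current flows through every resistor — find that current, then P = I²R for the one we want.
R_total = 13.6 + 470 = 483.6 Ω
I = V / R_total = 9.00 / 483.6 = 0.01861 A
P_R1 = I² × R1 = (0.01861)² × 13.6 = 0.004710 W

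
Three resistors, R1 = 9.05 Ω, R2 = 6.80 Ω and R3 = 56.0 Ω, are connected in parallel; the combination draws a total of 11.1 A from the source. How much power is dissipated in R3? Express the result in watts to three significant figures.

29.0 W

The branches share the same voltage, but only the total current is given — find V from the equivalent resistance first.
1/R_eq = 1/9.05 + 1/6.80 + 1/56.0 ⇒ R_eq = 3.631 Ω
V = I_total × R_eq = 11.10 × 3.631 = 40.30 V
P_R3 = V² / R3 = (40.30)² / 56.0 = 29.01 W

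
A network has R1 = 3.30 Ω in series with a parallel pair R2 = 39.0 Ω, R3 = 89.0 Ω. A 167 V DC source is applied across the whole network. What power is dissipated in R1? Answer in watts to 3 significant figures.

Replace R2 and R3 with their parallel equivalent so the circuit becomes R1 in series with R_p.
R_p = (39.0×89.0)/(39.0+89.0) = 27.12 Ω
R_total = 3.30 + 27.12 = 30.42 Ω
I = V / R_total = 167 / 30.42 = 5.490 A
R1 carries the full series current, so P = I²R.
P_R1 = (5.490)² × 3.30 = 99.47 W

99.5 W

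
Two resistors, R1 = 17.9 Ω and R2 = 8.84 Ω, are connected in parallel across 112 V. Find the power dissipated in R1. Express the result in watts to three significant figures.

701 W

R1 sits directly across the source, so P = V²/R with V = 112 V.
P_R1 = V² / R1 = (112)² / 17.9 Ω = 700.8 W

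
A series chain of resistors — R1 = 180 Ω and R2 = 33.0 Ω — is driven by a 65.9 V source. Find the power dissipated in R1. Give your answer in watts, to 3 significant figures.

The current is common to all series resistors; compute it, then apply P = I²R for the target.
R_total = 180 + 33.0 = 213.0 Ω
I = V / R_total = 65.9 / 213.0 = 0.3094 A
P_R1 = I² × R1 = (0.3094)² × 180 = 17.23 W

17.2 W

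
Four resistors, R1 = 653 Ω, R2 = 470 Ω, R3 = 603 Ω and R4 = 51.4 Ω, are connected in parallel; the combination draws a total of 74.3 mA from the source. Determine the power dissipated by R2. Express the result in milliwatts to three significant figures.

Only the total current is stated, so first find the parallel equivalent to get the voltage across the combination.
1/R_eq = 1/653 + 1/470 + 1/603 + 1/51.4 ⇒ R_eq = 40.37 Ω
V = I_total × R_eq = 0.07430 × 40.37 = 2.999 V
P_R2 = V² / R2 = (2.999)² / 470 = 0.01914 W

19.1 mW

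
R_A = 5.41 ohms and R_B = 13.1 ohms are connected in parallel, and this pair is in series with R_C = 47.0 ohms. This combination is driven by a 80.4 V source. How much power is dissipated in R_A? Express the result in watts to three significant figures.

6.78 W

Reduce the parallel combination to a single R_p; the circuit then becomes R_p in series with the remaining resistor.
R_p = (5.41×13.1)/(5.41+13.1) = 3.829 Ω
R_total = R_p + 47.0 = 3.829 + 47.0 = 50.83 Ω
I = V / R_total = 80.4 / 50.83 = 1.582 A
Voltage across the parallel pair: V_p = I × R_p = 1.582 × 3.829 = 6.056 V
Use P = V²/R for R_A with V = V_p.
P_R_A = (6.056)² / 5.41 = 6.780 W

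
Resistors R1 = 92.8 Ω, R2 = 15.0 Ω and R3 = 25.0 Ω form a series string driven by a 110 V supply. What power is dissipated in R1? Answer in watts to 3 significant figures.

63.7 W

The current is common to all series resistors; compute it, then apply P = I²R for the target.
R_total = 92.8 + 15.0 + 25.0 = 132.8 Ω
I = V / R_total = 110 / 132.8 = 0.8283 A
P_R1 = I² × R1 = (0.8283)² × 92.8 = 63.67 W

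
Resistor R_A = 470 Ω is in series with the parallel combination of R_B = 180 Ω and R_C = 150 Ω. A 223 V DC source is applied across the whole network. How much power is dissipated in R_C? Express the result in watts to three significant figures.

Collapse R_B‖R_C to a single equivalent, reducing the network to two series elements.
R_p = (180×150)/(180+150) = 81.82 Ω
R_total = 470 + 81.82 = 551.8 Ω
I = V / R_total = 223 / 551.8 = 0.4041 A
Voltage across the parallel pair: V_p = I × R_p = 0.4041 × 81.82 = 33.06 V
R_C is across V_p, so use P = V²/R for that branch.
P_R_C = (33.06)² / 150 = 7.288 W

7.29 W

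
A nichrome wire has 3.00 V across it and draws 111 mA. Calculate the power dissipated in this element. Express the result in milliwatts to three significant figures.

Since both terminal voltage and current are stated, P = V I gives the power in one step.
P = 3.00 V × 0.1110 A = 0.3330 W

333 mW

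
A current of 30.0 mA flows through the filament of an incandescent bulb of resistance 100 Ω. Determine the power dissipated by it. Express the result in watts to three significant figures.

0.0900 W

Knowing I and R, the power is just I²R — no need to find V first.
P = (0.03000 A)² × 100 Ω = 0.09000 W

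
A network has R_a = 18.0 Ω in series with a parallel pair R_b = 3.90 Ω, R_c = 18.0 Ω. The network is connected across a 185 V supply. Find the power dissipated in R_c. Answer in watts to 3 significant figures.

Collapse R_b‖R_c to a single equivalent, reducing the network to two series elements.
R_p = (3.90×18.0)/(3.90+18.0) = 3.205 Ω
R_total = 18.0 + 3.205 = 21.21 Ω
I = V / R_total = 185 / 21.21 = 8.724 A
Voltage across the parallel pair: V_p = I × R_p = 8.724 × 3.205 = 27.97 V
With V_p across R_c, its power is V_p²/R_c.
P_R_c = (27.97)² / 18.0 = 43.45 W

43.4 W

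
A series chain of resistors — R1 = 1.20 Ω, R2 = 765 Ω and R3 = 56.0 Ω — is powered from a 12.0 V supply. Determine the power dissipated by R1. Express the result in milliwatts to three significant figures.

In a series string the same current flows through every resistor — find that current, then P = I²R for the one we want.
R_total = 1.20 + 765 + 56.0 = 822.2 Ω
I = V / R_total = 12.0 / 822.2 = 0.01459 A
P_R1 = I² × R1 = (0.01459)² × 1.20 = 0.0002556 W

0.256 mW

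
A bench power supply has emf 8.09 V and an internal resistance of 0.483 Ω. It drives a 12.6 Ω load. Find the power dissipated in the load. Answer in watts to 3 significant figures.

4.82 W

Find the circuit current first, then P = I²R for the load (series elements share I).
I = ε / (r + R) = 8.09 / (0.483 + 12.6) = 0.6184 A
P_load = I² R = (0.6184)² × 12.6 = 4.818 W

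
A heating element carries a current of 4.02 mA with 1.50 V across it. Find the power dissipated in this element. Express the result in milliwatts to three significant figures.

Both the voltage across and the current through the element are known, so P = V I applies directly.
P = 1.50 V × 0.004020 A = 0.006030 W

6.03 mW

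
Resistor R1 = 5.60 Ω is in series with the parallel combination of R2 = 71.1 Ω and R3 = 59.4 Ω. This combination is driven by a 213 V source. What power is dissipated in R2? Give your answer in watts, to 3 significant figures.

464 W

Reduce the parallel pair to R_p first; the network is then a simple series string.
R_p = (71.1×59.4)/(71.1+59.4) = 32.36 Ω
R_total = 5.60 + 32.36 = 37.96 Ω
I = V / R_total = 213 / 37.96 = 5.611 A
Voltage across the parallel pair: V_p = I × R_p = 5.611 × 32.36 = 181.6 V
R2 sees V_p directly, so P = V_p² / R2.
P_R2 = (181.6)² / 71.1 = 463.7 W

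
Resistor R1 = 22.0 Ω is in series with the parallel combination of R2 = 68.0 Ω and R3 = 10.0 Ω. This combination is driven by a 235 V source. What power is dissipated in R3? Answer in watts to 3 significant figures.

445 W

First combine the parallel branches into one equivalent R_p, then R1 + R_p is a series pair.
R_p = (68.0×10.0)/(68.0+10.0) = 8.718 Ω
R_total = 22.0 + 8.718 = 30.72 Ω
I = V / R_total = 235 / 30.72 = 7.650 A
Voltage across the parallel pair: V_p = I × R_p = 7.650 × 8.718 = 66.69 V
With V_p across R3, its power is V_p²/R3.
P_R3 = (66.69)² / 10.0 = 444.8 W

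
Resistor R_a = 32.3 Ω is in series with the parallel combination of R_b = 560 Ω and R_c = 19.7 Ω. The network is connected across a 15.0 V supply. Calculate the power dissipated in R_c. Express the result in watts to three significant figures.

1.57 W

First combine the parallel branches into one equivalent R_p, then R_a + R_p is a series pair.
R_p = (560×19.7)/(560+19.7) = 19.03 Ω
R_total = 32.3 + 19.03 = 51.33 Ω
I = V / R_total = 15.0 / 51.33 = 0.2922 A
Voltage across the parallel pair: V_p = I × R_p = 0.2922 × 19.03 = 5.561 V
With V_p across R_c, its power is V_p²/R_c.
P_R_c = (5.561)² / 19.7 = 1.570 W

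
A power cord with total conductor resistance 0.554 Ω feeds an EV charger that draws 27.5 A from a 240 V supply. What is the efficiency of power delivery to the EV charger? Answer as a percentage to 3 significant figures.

The power cord carries the full 27.5 A.
P_line = I² R_line = (27.50)² × 0.554 = 419.0 W
P_source = V I = 240 × 27.50 = 6600 W; P_load = 6181 W
η = P_load / P_source = 6181 / 6600 = 0.9365

93.7 %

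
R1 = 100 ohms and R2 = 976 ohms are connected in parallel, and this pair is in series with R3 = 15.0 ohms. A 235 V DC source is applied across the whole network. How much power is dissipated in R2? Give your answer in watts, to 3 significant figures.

First find R_p for the parallel pair, then treat R_p + R3 as a series loop.
R_p = (100×976)/(100+976) = 90.71 Ω
R_total = R_p + 15.0 = 90.71 + 15.0 = 105.7 Ω
I = V / R_total = 235 / 105.7 = 2.223 A
Voltage across the parallel pair: V_p = I × R_p = 2.223 × 90.71 = 201.7 V
R2 sits across V_p; its power is V_p²/R.
P_R2 = (201.7)² / 976 = 41.66 W

41.7 W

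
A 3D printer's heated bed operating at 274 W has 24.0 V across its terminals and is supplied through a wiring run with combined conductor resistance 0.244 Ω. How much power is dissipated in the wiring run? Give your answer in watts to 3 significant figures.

31.8 W

The wiring run and load are in series, so the same current flows in both; the loss is I²R_line.
I = P / V = 274 / 24.0 = 11.42 A through the wiring run.
P_line = I² R_line = (11.42)² × 0.244 = 31.80 W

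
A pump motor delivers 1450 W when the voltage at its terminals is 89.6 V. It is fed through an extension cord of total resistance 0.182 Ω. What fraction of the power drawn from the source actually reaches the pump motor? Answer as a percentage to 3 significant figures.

96.8 %

I = P / V = 1450 / 89.6 = 16.18 A through the extension cord.
P_line = I² R_line = (16.18)² × 0.182 = 47.66 W
P_source = P_load + P_line = 1450 + 47.66 = 1498 W
η = P_load / P_source = 1450 / 1498 = 0.9682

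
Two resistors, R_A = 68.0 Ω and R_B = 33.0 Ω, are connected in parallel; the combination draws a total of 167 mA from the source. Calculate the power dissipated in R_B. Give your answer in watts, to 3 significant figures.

0.417 W

Only the total current is stated, so first find the parallel equivalent to get the voltage across the combination.
1/R_eq = 1/68.0 + 1/33.0 ⇒ R_eq = 22.22 Ω
V = I_total × R_eq = 0.1670 × 22.22 = 3.710 V
P_R_B = V² / R_B = (3.710)² / 33.0 = 0.4172 W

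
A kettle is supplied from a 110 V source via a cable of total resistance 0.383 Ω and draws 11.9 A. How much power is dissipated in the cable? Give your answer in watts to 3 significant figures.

54.2 W

Only the current and the line resistance are needed for the I²R loss.
The cable carries the full 11.9 A.
P_line = I² R_line = (11.90)² × 0.383 = 54.24 W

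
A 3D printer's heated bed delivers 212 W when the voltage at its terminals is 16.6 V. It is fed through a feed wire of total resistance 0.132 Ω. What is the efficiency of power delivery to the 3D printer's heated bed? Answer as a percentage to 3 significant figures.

I = P / V = 212 / 16.6 = 12.77 A through the feed wire.
P_line = I² R_line = (12.77)² × 0.132 = 21.53 W
P_source = P_load + P_line = 212.0 + 21.53 = 233.5 W
η = P_load / P_source = 212.0 / 233.5 = 0.9078

90.8 %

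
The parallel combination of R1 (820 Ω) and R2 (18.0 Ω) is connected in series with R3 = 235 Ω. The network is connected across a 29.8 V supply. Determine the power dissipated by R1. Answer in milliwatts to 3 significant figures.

First find R_p for the parallel pair, then treat R_p + R3 as a series loop.
R_p = (820×18.0)/(820+18.0) = 17.61 Ω
R_total = R_p + 235 = 17.61 + 235 = 252.6 Ω
I = V / R_total = 29.8 / 252.6 = 0.1180 A
Voltage across the parallel pair: V_p = I × R_p = 0.1180 × 17.61 = 2.078 V
Use P = V²/R for R1 with V = V_p.
P_R1 = (2.078)² / 820 = 0.005265 W

5.26 mW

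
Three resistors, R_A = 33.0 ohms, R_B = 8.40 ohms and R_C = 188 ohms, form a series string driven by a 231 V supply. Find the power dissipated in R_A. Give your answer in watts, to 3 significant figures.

33.5 W

In a series string the same current flows through every resistor — find that current, then P = I²R for the one we want.
R_total = 33.0 + 8.40 + 188 = 229.4 Ω
I = V / R_total = 231 / 229.4 = 1.007 A
P_R_A = I² × R_A = (1.007)² × 33.0 = 33.46 W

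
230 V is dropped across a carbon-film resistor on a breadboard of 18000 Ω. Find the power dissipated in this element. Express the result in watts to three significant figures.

With V across and R both known, P = V²/R gives the dissipation directly.
P = (230 V)² / 18000 Ω = 2.939 W

2.94 W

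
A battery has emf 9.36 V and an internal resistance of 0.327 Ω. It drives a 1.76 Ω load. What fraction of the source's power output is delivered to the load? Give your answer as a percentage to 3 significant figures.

84.3 %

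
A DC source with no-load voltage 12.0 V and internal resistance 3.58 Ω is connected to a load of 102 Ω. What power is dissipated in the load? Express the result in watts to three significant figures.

1.32 W

Find the circuit current first, then P = I²R for the load (series elements share I).
I = ε / (r + R) = 12.0 / (3.58 + 102) = 0.1137 A
P_load = I² R = (0.1137)² × 102 = 1.318 W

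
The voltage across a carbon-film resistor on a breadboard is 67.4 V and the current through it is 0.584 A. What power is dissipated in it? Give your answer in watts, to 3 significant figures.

39.4 W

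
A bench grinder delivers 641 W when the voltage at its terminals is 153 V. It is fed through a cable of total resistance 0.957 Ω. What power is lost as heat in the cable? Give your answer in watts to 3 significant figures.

The cable and load are in series, so the same current flows in both; the loss is I²R_line.
I = P / V = 641 / 153 = 4.190 A through the cable.
P_line = I² R_line = (4.190)² × 0.957 = 16.80 W

16.8 W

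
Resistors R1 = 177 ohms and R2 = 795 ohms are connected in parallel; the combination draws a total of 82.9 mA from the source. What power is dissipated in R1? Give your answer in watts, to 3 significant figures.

0.814 W

Only the total current is stated, so first find the parallel equivalent to get the voltage across the combination.
1/R_eq = 1/177 + 1/795 ⇒ R_eq = 144.8 Ω
V = I_total × R_eq = 0.08290 × 144.8 = 12.00 V
P_R1 = V² / R1 = (12.00)² / 177 = 0.8137 W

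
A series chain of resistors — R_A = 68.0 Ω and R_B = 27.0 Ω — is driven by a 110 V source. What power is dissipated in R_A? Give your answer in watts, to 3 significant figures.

91.2 W

Since the resistors are in series they all carry the loop current I = V/R_total; the power in any one is I²R.
R_total = 68.0 + 27.0 = 95.00 Ω
I = V / R_total = 110 / 95.00 = 1.158 A
P_R_A = I² × R_A = (1.158)² × 68.0 = 91.17 W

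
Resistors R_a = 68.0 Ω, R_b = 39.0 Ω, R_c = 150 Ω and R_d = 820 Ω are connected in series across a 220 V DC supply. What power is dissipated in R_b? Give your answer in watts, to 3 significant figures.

1.63 W

The current is common to all series resistors; compute it, then apply P = I²R for the target.
R_total = 68.0 + 39.0 + 150 + 820 = 1077 Ω
I = V / R_total = 220 / 1077 = 0.2043 A
P_R_b = I² × R_b = (0.2043)² × 39.0 = 1.627 W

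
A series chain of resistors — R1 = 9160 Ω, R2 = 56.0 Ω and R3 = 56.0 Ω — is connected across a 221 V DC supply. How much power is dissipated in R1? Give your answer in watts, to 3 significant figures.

Series elements share the same current, so find I first, then use P = I²R.
R_total = 9160 + 56.0 + 56.0 = 9272 Ω
I = V / R_total = 221 / 9272 = 0.02384 A
P_R1 = I² × R1 = (0.02384)² × 9160 = 5.204 W

5.20 W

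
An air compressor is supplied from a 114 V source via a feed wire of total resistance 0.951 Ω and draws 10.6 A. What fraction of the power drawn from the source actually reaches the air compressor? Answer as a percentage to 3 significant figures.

91.2 %

The feed wire carries the full 10.6 A.
P_line = I² R_line = (10.60)² × 0.951 = 106.9 W
P_source = V I = 114 × 10.60 = 1208 W; P_load = 1102 W
η = P_load / P_source = 1102 / 1208 = 0.9116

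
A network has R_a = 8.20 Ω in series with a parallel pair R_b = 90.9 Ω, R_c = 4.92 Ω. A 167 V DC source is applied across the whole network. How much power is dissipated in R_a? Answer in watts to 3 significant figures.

Reduce the parallel pair to R_p first; the network is then a simple series string.
R_p = (90.9×4.92)/(90.9+4.92) = 4.667 Ω
R_total = 8.20 + 4.667 = 12.87 Ω
I = V / R_total = 167 / 12.87 = 12.98 A
R_a is in the main series path, so its power is I²R_a.
P_R_a = (12.98)² × 8.20 = 1381 W

1380 W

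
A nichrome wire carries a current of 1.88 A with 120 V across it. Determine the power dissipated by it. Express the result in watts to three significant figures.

226 W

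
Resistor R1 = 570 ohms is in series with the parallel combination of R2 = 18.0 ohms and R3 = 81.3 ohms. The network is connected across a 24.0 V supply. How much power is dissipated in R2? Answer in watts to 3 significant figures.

0.0203 W

First combine the parallel branches into one equivalent R_p, then R1 + R_p is a series pair.
R_p = (18.0×81.3)/(18.0+81.3) = 14.74 Ω
R_total = 570 + 14.74 = 584.7 Ω
I = V / R_total = 24.0 / 584.7 = 0.04104 A
Voltage across the parallel pair: V_p = I × R_p = 0.04104 × 14.74 = 0.6049 V
With V_p across R2, its power is V_p²/R2.
P_R2 = (0.6049)² / 18.0 = 0.02033 W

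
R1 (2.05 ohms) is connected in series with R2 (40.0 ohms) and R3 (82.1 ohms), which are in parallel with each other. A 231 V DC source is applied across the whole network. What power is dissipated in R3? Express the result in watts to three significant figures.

561 W

Reduce the parallel pair to R_p first; the network is then a simple series string.
R_p = (40.0×82.1)/(40.0+82.1) = 26.90 Ω
R_total = 2.05 + 26.90 = 28.95 Ω
I = V / R_total = 231 / 28.95 = 7.980 A
Voltage across the parallel pair: V_p = I × R_p = 7.980 × 26.90 = 214.6 V
With V_p across R3, its power is V_p²/R3.
P_R3 = (214.6)² / 82.1 = 561.2 W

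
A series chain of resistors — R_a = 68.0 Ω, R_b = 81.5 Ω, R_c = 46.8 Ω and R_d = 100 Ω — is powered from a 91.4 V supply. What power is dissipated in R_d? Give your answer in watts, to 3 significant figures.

9.52 W

The current is common to all series resistors; compute it, then apply P = I²R for the target.
R_total = 68.0 + 81.5 + 46.8 + 100 = 296.3 Ω
I = V / R_total = 91.4 / 296.3 = 0.3085 A
P_R_d = I² × R_d = (0.3085)² × 100 = 9.515 W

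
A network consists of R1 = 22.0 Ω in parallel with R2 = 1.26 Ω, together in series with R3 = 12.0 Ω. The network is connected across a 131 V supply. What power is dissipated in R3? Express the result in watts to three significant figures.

1180 W

Collapse the R1‖R2 pair into one equivalent R_p; then R_p and R3 form a series string.
R_p = (22.0×1.26)/(22.0+1.26) = 1.192 Ω
R_total = R_p + 12.0 = 1.192 + 12.0 = 13.19 Ω
I = V / R_total = 131 / 13.19 = 9.930 A
R3 carries the full series current, so P = I²R.
P_R3 = (9.930)² × 12.0 = 1183 W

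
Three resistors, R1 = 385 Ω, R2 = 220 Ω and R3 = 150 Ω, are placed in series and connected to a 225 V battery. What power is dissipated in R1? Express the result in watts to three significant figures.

In a series string the same current flows through every resistor — find that current, then P = I²R for the one we want.
R_total = 385 + 220 + 150 = 755.0 Ω
I = V / R_total = 225 / 755.0 = 0.2980 A
P_R1 = I² × R1 = (0.2980)² × 385 = 34.19 W

34.2 W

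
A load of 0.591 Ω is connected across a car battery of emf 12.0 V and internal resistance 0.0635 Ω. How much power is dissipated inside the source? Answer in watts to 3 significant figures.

21.3 W

Internal loss is I²r, with I set by the total series resistance r+R.
I = ε / (r + R) = 12.0 / (0.0635 + 0.591) = 18.33 A
P_int = I² r = (18.33)² × 0.0635 = 21.35 W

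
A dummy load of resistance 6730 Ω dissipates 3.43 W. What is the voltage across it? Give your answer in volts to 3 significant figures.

From P = V I = I²R = V²/R, with the two given quantities we get V = √(P R).
V = √(3.43 × 6730) = 151.9 V

152 V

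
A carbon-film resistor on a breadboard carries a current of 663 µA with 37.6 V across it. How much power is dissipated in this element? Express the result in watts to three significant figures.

0.0249 W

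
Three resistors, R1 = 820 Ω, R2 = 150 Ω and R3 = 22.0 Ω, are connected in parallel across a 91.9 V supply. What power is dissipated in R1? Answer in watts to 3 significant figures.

10.3 W

Parallel branches share the same voltage; P = V²/R gives the branch power in one step.
P_R1 = V² / R1 = (91.9)² / 820 Ω = 10.30 W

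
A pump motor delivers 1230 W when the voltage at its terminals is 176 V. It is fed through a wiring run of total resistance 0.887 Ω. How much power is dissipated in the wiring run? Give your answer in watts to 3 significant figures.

Line loss is just I²R for the cable — we know both I and R_line directly.
I = P / V = 1230 / 176 = 6.989 A through the wiring run.
P_line = I² R_line = (6.989)² × 0.887 = 43.32 W

43.3 W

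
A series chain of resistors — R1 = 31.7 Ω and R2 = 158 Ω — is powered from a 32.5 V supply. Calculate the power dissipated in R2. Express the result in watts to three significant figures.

4.64 W

Series elements share the same current, so find I first, then use P = I²R.
R_total = 31.7 + 158 = 189.7 Ω
I = V / R_total = 32.5 / 189.7 = 0.1713 A
P_R2 = I² × R2 = (0.1713)² × 158 = 4.638 W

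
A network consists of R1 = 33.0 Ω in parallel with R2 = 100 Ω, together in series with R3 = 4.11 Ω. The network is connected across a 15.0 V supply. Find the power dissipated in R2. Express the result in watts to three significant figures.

1.66 W

First find R_p for the parallel pair, then treat R_p + R3 as a series loop.
R_p = (33.0×100)/(33.0+100) = 24.81 Ω
R_total = R_p + 4.11 = 24.81 + 4.11 = 28.92 Ω
I = V / R_total = 15.0 / 28.92 = 0.5186 A
Voltage across the parallel pair: V_p = I × R_p = 0.5186 × 24.81 = 12.87 V
R2 sits across V_p; its power is V_p²/R.
P_R2 = (12.87)² / 100 = 1.656 W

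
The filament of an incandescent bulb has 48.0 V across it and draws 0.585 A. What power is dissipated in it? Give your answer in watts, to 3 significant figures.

28.1 W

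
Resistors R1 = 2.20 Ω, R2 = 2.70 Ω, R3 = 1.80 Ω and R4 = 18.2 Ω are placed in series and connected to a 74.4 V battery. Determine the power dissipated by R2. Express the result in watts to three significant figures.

In a series string the same current flows through every resistor — find that current, then P = I²R for the one we want.
R_total = 2.20 + 2.70 + 1.80 + 18.2 = 24.90 Ω
I = V / R_total = 74.4 / 24.90 = 2.988 A
P_R2 = I² × R2 = (2.988)² × 2.70 = 24.11 W

24.1 W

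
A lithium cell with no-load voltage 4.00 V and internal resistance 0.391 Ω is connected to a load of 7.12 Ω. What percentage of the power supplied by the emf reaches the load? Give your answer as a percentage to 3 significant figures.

94.8 %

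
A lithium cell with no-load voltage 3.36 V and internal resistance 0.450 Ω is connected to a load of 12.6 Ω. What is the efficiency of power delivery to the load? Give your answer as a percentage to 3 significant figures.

96.6 %

The source delivers εI, of which I²R reaches the load and I²r is lost; since I is common, η = R/(R+r).
η = R / (R + r) = 12.6 / (12.6 + 0.450) = 0.9655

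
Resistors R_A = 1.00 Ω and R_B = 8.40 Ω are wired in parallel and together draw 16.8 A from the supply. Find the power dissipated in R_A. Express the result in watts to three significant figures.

225 W

Parallel branches share V, not I — compute V via R_eq, then use V²/R for the target branch.
1/R_eq = 1/1.00 + 1/8.40 ⇒ R_eq = 0.8936 Ω
V = I_total × R_eq = 16.80 × 0.8936 = 15.01 V
P_R_A = V² / R_A = (15.01)² / 1.00 = 225.4 W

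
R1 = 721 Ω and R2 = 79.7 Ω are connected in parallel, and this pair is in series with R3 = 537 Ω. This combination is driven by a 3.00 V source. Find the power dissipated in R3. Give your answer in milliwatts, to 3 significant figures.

Collapse the R1‖R2 pair into one equivalent R_p; then R_p and R3 form a series string.
R_p = (721×79.7)/(721+79.7) = 71.77 Ω
R_total = R_p + 537 = 71.77 + 537 = 608.8 Ω
I = V / R_total = 3.00 / 608.8 = 0.004928 A
All the supply current flows through R3; use P = I²R3.
P_R3 = (0.004928)² × 537 = 0.01304 W

13.0 mW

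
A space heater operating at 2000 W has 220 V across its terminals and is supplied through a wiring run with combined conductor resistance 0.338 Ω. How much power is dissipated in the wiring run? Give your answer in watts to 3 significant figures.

27.9 W

Line loss is just I²R for the cable — we know both I and R_line directly.
I = P / V = 2000 / 220 = 9.091 A through the wiring run.
P_line = I² R_line = (9.091)² × 0.338 = 27.93 W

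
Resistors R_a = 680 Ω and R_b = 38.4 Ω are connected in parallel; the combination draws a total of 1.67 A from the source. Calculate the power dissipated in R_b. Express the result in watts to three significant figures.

96.0 W

We need the common branch voltage; get it from I_total × R_eq, then P = V²/R for the branch.
1/R_eq = 1/680 + 1/38.4 ⇒ R_eq = 36.35 Ω
V = I_total × R_eq = 1.670 × 36.35 = 60.70 V
P_R_b = V² / R_b = (60.70)² / 38.4 = 95.95 W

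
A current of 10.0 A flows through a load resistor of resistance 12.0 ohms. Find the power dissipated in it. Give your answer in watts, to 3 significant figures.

1200 W

Knowing I and R, the power is just I²R — no need to find V first.
P = (10.00 A)² × 12.0 Ω = 1200 W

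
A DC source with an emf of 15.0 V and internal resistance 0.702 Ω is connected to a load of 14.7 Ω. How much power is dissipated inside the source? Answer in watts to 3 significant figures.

Internal loss is I²r, with I set by the total series resistance r+R.
I = ε / (r + R) = 15.0 / (0.702 + 14.7) = 0.9739 A
P_int = I² r = (0.9739)² × 0.702 = 0.6658 W

0.666 W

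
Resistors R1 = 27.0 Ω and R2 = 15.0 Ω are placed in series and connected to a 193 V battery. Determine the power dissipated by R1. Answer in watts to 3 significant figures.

Every series element carries the same I. Get I from the total resistance, then P = I² × R1.
R_total = 27.0 + 15.0 = 42.00 Ω
I = V / R_total = 193 / 42.00 = 4.595 A
P_R1 = I² × R1 = (4.595)² × 27.0 = 570.1 W

570 W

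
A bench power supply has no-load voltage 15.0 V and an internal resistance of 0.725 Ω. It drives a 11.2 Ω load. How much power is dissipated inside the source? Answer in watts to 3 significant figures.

The source's internal resistance is just another series element carrying I; its dissipation is I²r.
I = ε / (r + R) = 15.0 / (0.725 + 11.2) = 1.258 A
P_int = I² r = (1.258)² × 0.725 = 1.147 W

1.15 W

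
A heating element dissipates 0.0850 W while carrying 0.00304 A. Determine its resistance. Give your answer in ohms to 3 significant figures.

9200 Ω

From P = V I = I²R = V²/R, with the two given quantities we get R = P / I².
R = 0.0850 / (0.003040)² = 9198 Ω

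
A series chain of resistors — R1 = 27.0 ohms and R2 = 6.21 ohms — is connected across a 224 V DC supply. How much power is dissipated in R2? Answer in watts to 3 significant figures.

Every series element carries the same I. Get I from the total resistance, then P = I² × R2.
R_total = 27.0 + 6.21 = 33.21 Ω
I = V / R_total = 224 / 33.21 = 6.745 A
P_R2 = I² × R2 = (6.745)² × 6.21 = 282.5 W

283 W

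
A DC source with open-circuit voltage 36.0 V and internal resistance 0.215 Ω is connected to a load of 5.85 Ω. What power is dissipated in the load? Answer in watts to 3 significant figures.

Find the circuit current first, then P = I²R for the load (series elements share I).
I = ε / (r + R) = 36.0 / (0.215 + 5.85) = 5.936 A
P_load = I² R = (5.936)² × 5.85 = 206.1 W

206 W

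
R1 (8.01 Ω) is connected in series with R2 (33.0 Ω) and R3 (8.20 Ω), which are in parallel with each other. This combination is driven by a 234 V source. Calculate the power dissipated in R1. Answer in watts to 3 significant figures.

2060 W

Collapse R2‖R3 to a single equivalent, reducing the network to two series elements.
R_p = (33.0×8.20)/(33.0+8.20) = 6.568 Ω
R_total = 8.01 + 6.568 = 14.58 Ω
I = V / R_total = 234 / 14.58 = 16.05 A
R1 is in the main series path, so its power is I²R1.
P_R1 = (16.05)² × 8.01 = 2064 W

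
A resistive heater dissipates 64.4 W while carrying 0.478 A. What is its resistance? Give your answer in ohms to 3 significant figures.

Inverting the appropriate power form: R = P / I².
R = 64.4 / (0.4780)² = 281.9 Ω

282 Ω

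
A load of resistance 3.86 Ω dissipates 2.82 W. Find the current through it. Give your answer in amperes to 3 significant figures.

0.855 A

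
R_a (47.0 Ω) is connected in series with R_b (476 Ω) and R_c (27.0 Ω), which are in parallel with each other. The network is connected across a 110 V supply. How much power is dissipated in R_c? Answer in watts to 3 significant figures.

55.6 W

First combine the parallel branches into one equivalent R_p, then R_a + R_p is a series pair.
R_p = (476×27.0)/(476+27.0) = 25.55 Ω
R_total = 47.0 + 25.55 = 72.55 Ω
I = V / R_total = 110 / 72.55 = 1.516 A
Voltage across the parallel pair: V_p = I × R_p = 1.516 × 25.55 = 38.74 V
With V_p across R_c, its power is V_p²/R_c.
P_R_c = (38.74)² / 27.0 = 55.58 W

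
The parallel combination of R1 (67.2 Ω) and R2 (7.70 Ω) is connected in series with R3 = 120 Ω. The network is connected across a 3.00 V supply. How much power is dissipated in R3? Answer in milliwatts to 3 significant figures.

First find R_p for the parallel pair, then treat R_p + R3 as a series loop.
R_p = (67.2×7.70)/(67.2+7.70) = 6.908 Ω
R_total = R_p + 120 = 6.908 + 120 = 126.9 Ω
I = V / R_total = 3.00 / 126.9 = 0.02364 A
R3 is the series element, so its power is I²R.
P_R3 = (0.02364)² × 120 = 0.06706 W

67.1 mW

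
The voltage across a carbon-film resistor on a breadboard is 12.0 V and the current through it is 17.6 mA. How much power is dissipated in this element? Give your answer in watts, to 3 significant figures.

0.211 W

V and I are known directly — P = V I, no intermediate step needed.
P = 12.0 V × 0.01760 A = 0.2112 W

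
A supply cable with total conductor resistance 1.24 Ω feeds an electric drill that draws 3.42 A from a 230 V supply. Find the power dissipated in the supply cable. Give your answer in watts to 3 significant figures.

The supply cable is a series resistance carrying the load current; its dissipation is I²R_line.
The supply cable carries the full 3.42 A.
P_line = I² R_line = (3.420)² × 1.24 = 14.50 W

14.5 W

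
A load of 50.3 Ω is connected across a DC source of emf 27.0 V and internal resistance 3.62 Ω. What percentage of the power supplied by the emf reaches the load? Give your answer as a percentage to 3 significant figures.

Both r and R carry the same current, so the power split is just the resistance split: η = R/(R+r).
η = R / (R + r) = 50.3 / (50.3 + 3.62) = 0.9329

93.3 %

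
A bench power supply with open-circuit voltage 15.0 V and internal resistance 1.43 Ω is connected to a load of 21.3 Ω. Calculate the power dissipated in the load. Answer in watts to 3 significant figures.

Load and internal resistance form a series loop — compute the loop current, then the load power via I²R.
I = ε / (r + R) = 15.0 / (1.43 + 21.3) = 0.6599 A
P_load = I² R = (0.6599)² × 21.3 = 9.276 W

9.28 W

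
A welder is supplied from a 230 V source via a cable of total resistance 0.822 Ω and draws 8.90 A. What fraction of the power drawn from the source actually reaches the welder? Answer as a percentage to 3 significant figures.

96.8 %

The cable carries the full 8.90 A.
P_line = I² R_line = (8.900)² × 0.822 = 65.11 W
P_source = V I = 230 × 8.900 = 2047 W; P_load = 1982 W
η = P_load / P_source = 1982 / 2047 = 0.9682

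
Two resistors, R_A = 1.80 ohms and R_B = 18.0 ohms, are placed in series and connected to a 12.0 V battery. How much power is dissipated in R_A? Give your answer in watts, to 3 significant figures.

0.661 W

In a series string the same current flows through every resistor — find that current, then P = I²R for the one we want.
R_total = 1.80 + 18.0 = 19.80 Ω
I = V / R_total = 12.0 / 19.80 = 0.6061 A
P_R_A = I² × R_A = (0.6061)² × 1.80 = 0.6612 W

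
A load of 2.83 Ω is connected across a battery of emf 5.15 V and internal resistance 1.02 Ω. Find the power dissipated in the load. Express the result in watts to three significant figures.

Find the circuit current first, then P = I²R for the load (series elements share I).
I = ε / (r + R) = 5.15 / (1.02 + 2.83) = 1.338 A
P_load = I² R = (1.338)² × 2.83 = 5.064 W

5.06 W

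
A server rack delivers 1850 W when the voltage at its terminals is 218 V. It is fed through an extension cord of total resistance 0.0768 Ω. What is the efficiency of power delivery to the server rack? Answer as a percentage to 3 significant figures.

I = P / V = 1850 / 218 = 8.486 A through the extension cord.
P_line = I² R_line = (8.486)² × 0.0768 = 5.531 W
P_source = P_load + P_line = 1850 + 5.531 = 1856 W
η = P_load / P_source = 1850 / 1856 = 0.9970

99.7 %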